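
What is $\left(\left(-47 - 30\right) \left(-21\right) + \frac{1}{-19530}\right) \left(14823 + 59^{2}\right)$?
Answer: $\frac{289020242368}{9765} \approx 2.9598 \cdot 10^{7}$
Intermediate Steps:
$\left(\left(-47 - 30\right) \left(-21\right) + \frac{1}{-19530}\right) \left(14823 + 59^{2}\right) = \left(\left(-77\right) \left(-21\right) - \frac{1}{19530}\right) \left(14823 + 3481\right) = \left(1617 - \frac{1}{19530}\right) 18304 = \frac{31580009}{19530} \cdot 18304 = \frac{289020242368}{9765}$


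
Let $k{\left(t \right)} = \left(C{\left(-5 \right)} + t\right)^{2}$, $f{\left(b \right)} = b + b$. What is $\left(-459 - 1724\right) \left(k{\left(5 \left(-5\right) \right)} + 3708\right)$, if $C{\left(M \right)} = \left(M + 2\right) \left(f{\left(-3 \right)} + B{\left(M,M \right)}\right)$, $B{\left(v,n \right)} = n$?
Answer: $-8234276$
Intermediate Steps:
$f{\left(b \right)} = 2 b$
$C{\left(M \right)} = \left(-6 + M\right) \left(2 + M\right)$ ($C{\left(M \right)} = \left(M + 2\right) \left(2 \left(-3\right) + M\right) = \left(2 + M\right) \left(-6 + M\right) = \left(-6 + M\right) \left(2 + M\right)$)
$k{\left(t \right)} = \left(33 + t\right)^{2}$ ($k{\left(t \right)} = \left(\left(-12 + \left(-5\right)^{2} - -20\right) + t\right)^{2} = \left(\left(-12 + 25 + 20\right) + t\right)^{2} = \left(33 + t\right)^{2}$)
$\left(-459 - 1724\right) \left(k{\left(5 \left(-5\right) \right)} + 3708\right) = \left(-459 - 1724\right) \left(\left(33 + 5 \left(-5\right)\right)^{2} + 3708\right) = - 2183 \left(\left(33 - 25\right)^{2} + 3708\right) = - 2183 \left(8^{2} + 3708\right) = - 2183 \left(64 + 3708\right) = \left(-2183\right) 3772 = -8234276$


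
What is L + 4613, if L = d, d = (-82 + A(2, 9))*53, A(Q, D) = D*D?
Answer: 4560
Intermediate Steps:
A(Q, D) = D**2
d = -53 (d = (-82 + 9**2)*53 = (-82 + 81)*53 = -1*53 = -53)
L = -53
L + 4613 = -53 + 4613 = 4560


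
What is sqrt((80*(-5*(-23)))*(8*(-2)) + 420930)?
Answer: sqrt(273730) ≈ 523.19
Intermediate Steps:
sqrt((80*(-5*(-23)))*(8*(-2)) + 420930) = sqrt((80*115)*(-16) + 420930) = sqrt(9200*(-16) + 420930) = sqrt(-147200 + 420930) = sqrt(273730)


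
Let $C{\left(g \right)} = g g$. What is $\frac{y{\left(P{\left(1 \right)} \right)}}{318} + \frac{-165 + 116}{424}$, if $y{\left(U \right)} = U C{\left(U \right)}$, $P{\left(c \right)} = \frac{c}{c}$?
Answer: $- \frac{143}{1272} \approx -0.11242$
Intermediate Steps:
$C{\left(g \right)} = g^{2}$
$P{\left(c \right)} = 1$
$y{\left(U \right)} = U^{3}$ ($y{\left(U \right)} = U U^{2} = U^{3}$)
$\frac{y{\left(P{\left(1 \right)} \right)}}{318} + \frac{-165 + 116}{424} = \frac{1^{3}}{318} + \frac{-165 + 116}{424} = 1 \cdot \frac{1}{318} - \frac{49}{424} = \frac{1}{318} - \frac{49}{424} = - \frac{143}{1272}$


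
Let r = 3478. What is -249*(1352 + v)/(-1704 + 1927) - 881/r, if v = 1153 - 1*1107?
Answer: -1210895219/775594 ≈ -1561.2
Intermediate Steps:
v = 46 (v = 1153 - 1107 = 46)
-249*(1352 + v)/(-1704 + 1927) - 881/r = -249*(1352 + 46)/(-1704 + 1927) - 881/3478 = -249/(223/1398) - 881*1/3478 = -249/(223*(1/1398)) - 881/3478 = -249/223/1398 - 881/3478 = -249*1398/223 - 881/3478 = -348102/223 - 881/3478 = -1210895219/775594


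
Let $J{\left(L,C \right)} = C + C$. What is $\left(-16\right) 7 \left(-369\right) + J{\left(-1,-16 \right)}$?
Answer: $41296$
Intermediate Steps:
$J{\left(L,C \right)} = 2 C$
$\left(-16\right) 7 \left(-369\right) + J{\left(-1,-16 \right)} = \left(-16\right) 7 \left(-369\right) + 2 \left(-16\right) = \left(-112\right) \left(-369\right) - 32 = 41328 - 32 = 41296$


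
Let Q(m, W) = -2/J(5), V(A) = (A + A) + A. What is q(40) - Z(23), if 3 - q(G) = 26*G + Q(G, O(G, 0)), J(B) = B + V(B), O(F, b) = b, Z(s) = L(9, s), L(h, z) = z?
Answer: -10599/10 ≈ -1059.9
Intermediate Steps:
Z(s) = s
V(A) = 3*A (V(A) = 2*A + A = 3*A)
J(B) = 4*B (J(B) = B + 3*B = 4*B)
Q(m, W) = -⅒ (Q(m, W) = -2/(4*5) = -2/20 = -2*1/20 = -⅒)
q(G) = 31/10 - 26*G (q(G) = 3 - (26*G - ⅒) = 3 - (-⅒ + 26*G) = 3 + (⅒ - 26*G) = 31/10 - 26*G)
q(40) - Z(23) = (31/10 - 26*40) - 1*23 = (31/10 - 1040) - 23 = -10369/10 - 23 = -10599/10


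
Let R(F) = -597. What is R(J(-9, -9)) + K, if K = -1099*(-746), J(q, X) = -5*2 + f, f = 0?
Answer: 819257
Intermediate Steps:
J(q, X) = -10 (J(q, X) = -5*2 + 0 = -10 + 0 = -10)
K = 819854
R(J(-9, -9)) + K = -597 + 819854 = 819257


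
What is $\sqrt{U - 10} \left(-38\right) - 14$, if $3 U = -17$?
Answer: $-14 - \frac{38 i \sqrt{141}}{3} \approx -14.0 - 150.41 i$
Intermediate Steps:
$U = - \frac{17}{3}$ ($U = \frac{1}{3} \left(-17\right) = - \frac{17}{3} \approx -5.6667$)
$\sqrt{U - 10} \left(-38\right) - 14 = \sqrt{- \frac{17}{3} - 10} \left(-38\right) - 14 = \sqrt{- \frac{47}{3}} \left(-38\right) - 14 = \frac{i \sqrt{141}}{3} \left(-38\right) - 14 = - \frac{38 i \sqrt{141}}{3} - 14 = -14 - \frac{38 i \sqrt{141}}{3}$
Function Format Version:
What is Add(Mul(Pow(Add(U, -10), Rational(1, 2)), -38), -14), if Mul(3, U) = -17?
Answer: Add(-14, Mul(Rational(-38, 3), I, Pow(141, Rational(1, 2)))) ≈ Add(-14.000, Mul(-150.41, I))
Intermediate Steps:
U = Rational(-17, 3) (U = Mul(Rational(1, 3), -17) = Rational(-17, 3) ≈ -5.6667)
Add(Mul(Pow(Add(U, -10), Rational(1, 2)), -38), -14) = Add(Mul(Pow(Add(Rational(-17, 3), -10), Rational(1, 2)), -38), -14) = Add(Mul(Pow(Rational(-47, 3), Rational(1, 2)), -38), -14) = Add(Mul(Mul(Rational(1, 3), I, Pow(141, Rational(1, 2))), -38), -14) = Add(Mul(Rational(-38, 3), I, Pow(141, Rational(1, 2))), -14) = Add(-14, Mul(Rational(-38, 3), I, Pow(141, Rational(1, 2))))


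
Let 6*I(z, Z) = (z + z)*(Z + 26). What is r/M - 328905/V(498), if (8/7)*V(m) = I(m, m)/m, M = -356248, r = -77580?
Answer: -175739837445/81669854 ≈ -2151.8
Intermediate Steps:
I(z, Z) = z*(26 + Z)/3 (I(z, Z) = ((z + z)*(Z + 26))/6 = ((2*z)*(26 + Z))/6 = (2*z*(26 + Z))/6 = z*(26 + Z)/3)
V(m) = 91/12 + 7*m/24 (V(m) = 7*((m*(26 + m)/3)/m)/8 = 7*(26/3 + m/3)/8 = 91/12 + 7*m/24)
r/M - 328905/V(498) = -77580/(-356248) - 328905/(91/12 + (7/24)*498) = -77580*(-1/356248) - 328905/(91/12 + 581/4) = 19395/89062 - 328905/917/6 = 19395/89062 - 328905*6/917 = 19395/89062 - 1973430/917 = -175739837445/81669854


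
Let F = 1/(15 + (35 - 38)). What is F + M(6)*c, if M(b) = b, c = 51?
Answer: 3673/12 ≈ 306.08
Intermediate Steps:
F = 1/12 (F = 1/(15 - 3) = 1/12 ≈ 0.083333)
F + M(6)*c = 1/12 + 6*51 = 1/12 + 306 = 3673/12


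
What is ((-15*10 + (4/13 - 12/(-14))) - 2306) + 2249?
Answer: -18731/91 ≈ -205.84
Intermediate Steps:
((-15*10 + (4/13 - 12/(-14))) - 2306) + 2249 = ((-150 + (4*(1/13) - 12*(-1/14))) - 2306) + 2249 = ((-150 + (4/13 + 6/7)) - 2306) + 2249 = ((-150 + 106/91) - 2306) + 2249 = (-13544/91 - 2306) + 2249 = -223390/91 + 2249 = -18731/91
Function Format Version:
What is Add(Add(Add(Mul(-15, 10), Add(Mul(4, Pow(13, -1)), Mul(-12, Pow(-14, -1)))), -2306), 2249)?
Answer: Rational(-18731, 91) ≈ -205.84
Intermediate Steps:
Add(Add(Add(Mul(-15, 10), Add(Mul(4, Pow(13, -1)), Mul(-12, Pow(-14, -1)))), -2306), 2249) = Add(Add(Add(-150, Add(Mul(4, Rational(1, 13)), Mul(-12, Rational(-1, 14)))), -2306), 2249) = Add(Add(Add(-150, Add(Rational(4, 13), Rational(6, 7))), -2306), 2249) = Add(Add(Add(-150, Rational(106, 91)), -2306), 2249) = Add(Add(Rational(-13544, 91), -2306), 2249) = Add(Rational(-223390, 91), 2249) = Rational(-18731, 91)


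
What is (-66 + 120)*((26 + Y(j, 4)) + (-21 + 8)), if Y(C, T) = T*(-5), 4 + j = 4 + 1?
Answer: -378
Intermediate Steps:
j = 1 (j = -4 + (4 + 1) = -4 + 5 = 1)
Y(C, T) = -5*T
(-66 + 120)*((26 + Y(j, 4)) + (-21 + 8)) = (-66 + 120)*((26 - 5*4) + (-21 + 8)) = 54*((26 - 20) - 13) = 54*(6 - 13) = 54*(-7) = -378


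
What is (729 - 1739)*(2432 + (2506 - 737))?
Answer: -4243010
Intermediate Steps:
(729 - 1739)*(2432 + (2506 - 737)) = -1010*(2432 + 1769) = -1010*4201 = -4243010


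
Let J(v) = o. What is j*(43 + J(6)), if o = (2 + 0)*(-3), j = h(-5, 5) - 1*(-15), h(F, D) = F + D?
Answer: 555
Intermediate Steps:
h(F, D) = D + F
j = 15 (j = (5 - 5) - 1*(-15) = 0 + 15 = 15)
o = -6 (o = 2*(-3) = -6)
J(v) = -6
j*(43 + J(6)) = 15*(43 - 6) = 15*37 = 555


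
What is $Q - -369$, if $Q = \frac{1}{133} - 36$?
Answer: $\frac{44290}{133} \approx 333.01$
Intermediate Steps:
$Q = - \frac{4787}{133}$ ($Q = \frac{1}{133} - 36 = - \frac{4787}{133} \approx -35.992$)
$Q - -369 = - \frac{4787}{133} - -369 = - \frac{4787}{133} + 369 = \frac{44290}{133}$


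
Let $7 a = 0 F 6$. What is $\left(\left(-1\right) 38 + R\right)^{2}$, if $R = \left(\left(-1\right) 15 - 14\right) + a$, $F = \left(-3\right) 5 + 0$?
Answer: $4489$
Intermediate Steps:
$F = -15$ ($F = -15 + 0 = -15$)
$a = 0$ ($a = \frac{0 \left(-15\right) 6}{7} = \frac{0 \cdot 6}{7} = \frac{1}{7} \cdot 0 = 0$)
$R = -29$ ($R = \left(\left(-1\right) 15 - 14\right) + 0 = \left(-15 - 14\right) + 0 = -29 + 0 = -29$)
$\left(\left(-1\right) 38 + R\right)^{2} = \left(\left(-1\right) 38 - 29\right)^{2} = \left(-38 - 29\right)^{2} = \left(-67\right)^{2} = 4489$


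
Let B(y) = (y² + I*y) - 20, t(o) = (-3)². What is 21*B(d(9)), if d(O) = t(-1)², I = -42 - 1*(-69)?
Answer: 183288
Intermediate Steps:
t(o) = 9
I = 27 (I = -42 + 69 = 27)
d(O) = 81 (d(O) = 9² = 81)
B(y) = -20 + y² + 27*y (B(y) = (y² + 27*y) - 20 = -20 + y² + 27*y)
21*B(d(9)) = 21*(-20 + 81² + 27*81) = 21*(-20 + 6561 + 2187) = 21*8728 = 183288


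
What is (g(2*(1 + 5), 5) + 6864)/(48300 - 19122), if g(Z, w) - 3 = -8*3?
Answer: 2281/9726 ≈ 0.23453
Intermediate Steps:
g(Z, w) = -21 (g(Z, w) = 3 - 8*3 = 3 - 24 = -21)
(g(2*(1 + 5), 5) + 6864)/(48300 - 19122) = (-21 + 6864)/(48300 - 19122) = 6843/29178 = 6843*(1/29178) = 2281/9726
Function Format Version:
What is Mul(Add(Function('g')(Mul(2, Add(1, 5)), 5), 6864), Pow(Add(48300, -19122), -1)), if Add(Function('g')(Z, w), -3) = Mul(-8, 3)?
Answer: Rational(2281, 9726) ≈ 0.23453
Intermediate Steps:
Function('g')(Z, w) = -21 (Function('g')(Z, w) = Add(3, Mul(-8, 3)) = Add(3, -24) = -21)
Mul(Add(Function('g')(Mul(2, Add(1, 5)), 5), 6864), Pow(Add(48300, -19122), -1)) = Mul(Add(-21, 6864), Pow(Add(48300, -19122), -1)) = Mul(6843, Pow(29178, -1)) = Mul(6843, Rational(1, 29178)) = Rational(2281, 9726)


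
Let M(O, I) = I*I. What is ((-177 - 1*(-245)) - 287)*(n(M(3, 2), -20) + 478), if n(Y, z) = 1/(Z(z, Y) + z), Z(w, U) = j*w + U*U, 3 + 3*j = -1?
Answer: -7119033/68 ≈ -1.0469e+5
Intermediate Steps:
j = -4/3 (j = -1 + (1/3)*(-1) = -1 - 1/3 = -4/3 ≈ -1.3333)
M(O, I) = I**2
Z(w, U) = U**2 - 4*w/3 (Z(w, U) = -4*w/3 + U*U = -4*w/3 + U**2 = U**2 - 4*w/3)
n(Y, z) = 1/(Y**2 - z/3) (n(Y, z) = 1/((Y**2 - 4*z/3) + z) = 1/(Y**2 - z/3))
((-177 - 1*(-245)) - 287)*(n(M(3, 2), -20) + 478) = ((-177 - 1*(-245)) - 287)*(3/(-1*(-20) + 3*(2**2)**2) + 478) = ((-177 + 245) - 287)*(3/(20 + 3*4**2) + 478) = (68 - 287)*(3/(20 + 3*16) + 478) = -219*(3/(20 + 48) + 478) = -219*(3/68 + 478) = -219*32507/68 = -7119033/68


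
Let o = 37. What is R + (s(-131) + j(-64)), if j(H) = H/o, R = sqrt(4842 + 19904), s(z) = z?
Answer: -4911/37 + sqrt(24746) ≈ 24.579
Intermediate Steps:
R = sqrt(24746) ≈ 157.31
j(H) = H/37
R + (s(-131) + j(-64)) = sqrt(24746) + (-131 + (1/37)*(-64)) = sqrt(24746) + (-131 - 64/37) = sqrt(24746) - 4911/37 = -4911/37 + sqrt(24746)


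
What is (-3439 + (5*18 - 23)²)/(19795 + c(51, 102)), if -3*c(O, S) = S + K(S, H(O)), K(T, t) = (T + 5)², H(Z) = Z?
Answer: 1575/23917 ≈ 0.065853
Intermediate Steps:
K(T, t) = (5 + T)²
c(O, S) = -S/3 - (5 + S)²/3 (c(O, S) = -(S + (5 + S)²)/3 = -S/3 - (5 + S)²/3)
(-3439 + (5*18 - 23)²)/(19795 + c(51, 102)) = (-3439 + (5*18 - 23)²)/(19795 + (-⅓*102 - (5 + 102)²/3)) = (-3439 + (90 - 23)²)/(19795 + (-34 - ⅓*107²)) = (-3439 + 67²)/(19795 + (-34 - ⅓*11449)) = (-3439 + 4489)/(19795 + (-34 - 11449/3)) = 1050/(19795 - 11551/3) = 1050/(47834/3) = 1050*(3/47834) = 1575/23917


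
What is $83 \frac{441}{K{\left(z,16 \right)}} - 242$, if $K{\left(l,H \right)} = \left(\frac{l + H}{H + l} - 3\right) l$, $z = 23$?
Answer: $- \frac{47735}{46} \approx -1037.7$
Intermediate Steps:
$K{\left(l,H \right)} = - 2 l$ ($K{\left(l,H \right)} = \left(\frac{H + l}{H + l} - 3\right) l = \left(1 - 3\right) l = - 2 l$)
$83 \frac{441}{K{\left(z,16 \right)}} - 242 = 83 \frac{441}{\left(-2\right) 23} - 242 = 83 \frac{441}{-46} - 242 = 83 \cdot 441 \left(- \frac{1}{46}\right) - 242 = 83 \left(- \frac{441}{46}\right) - 242 = - \frac{36603}{46} - 242 = - \frac{47735}{46}$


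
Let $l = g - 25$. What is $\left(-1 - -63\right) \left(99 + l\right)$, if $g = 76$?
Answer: $9300$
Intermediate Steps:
$l = 51$ ($l = 76 - 25 = 51$)
$\left(-1 - -63\right) \left(99 + l\right) = \left(-1 - -63\right) \left(99 + 51\right) = \left(-1 + 63\right) 150 = 62 \cdot 150 = 9300$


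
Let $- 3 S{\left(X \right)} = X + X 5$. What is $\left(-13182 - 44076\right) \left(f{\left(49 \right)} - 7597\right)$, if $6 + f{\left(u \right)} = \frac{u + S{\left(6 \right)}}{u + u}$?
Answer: $\frac{21330236853}{49} \approx 4.3531 \cdot 10^{8}$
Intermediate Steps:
$S{\left(X \right)} = - 2 X$ ($S{\left(X \right)} = - \frac{X + X 5}{3} = - \frac{X + 5 X}{3} = - \frac{6 X}{3} = - 2 X$)
$f{\left(u \right)} = -6 + \frac{-12 + u}{2 u}$ ($f{\left(u \right)} = -6 + \frac{u - 12}{u + u} = -6 + \frac{u - 12}{2 u} = -6 + \left(-12 + u\right) \frac{1}{2 u} = -6 + \frac{-12 + u}{2 u}$)
$\left(-13182 - 44076\right) \left(f{\left(49 \right)} - 7597\right) = \left(-13182 - 44076\right) \left(\left(- \frac{11}{2} - \frac{6}{49}\right) - 7597\right) = - 57258 \left(\left(- \frac{11}{2} - \frac{6}{49}\right) - 7597\right) = - 57258 \left(- \frac{551}{98} - 7597\right) = \left(-57258\right) \left(- \frac{745057}{98}\right) = \frac{21330236853}{49}$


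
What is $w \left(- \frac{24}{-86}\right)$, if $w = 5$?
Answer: $\frac{60}{43} \approx 1.3953$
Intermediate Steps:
$w \left(- \frac{24}{-86}\right) = 5 \left(- \frac{24}{-86}\right) = 5 \left(\left(-24\right) \left(- \frac{1}{86}\right)\right) = 5 \cdot \frac{12}{43} = \frac{60}{43}$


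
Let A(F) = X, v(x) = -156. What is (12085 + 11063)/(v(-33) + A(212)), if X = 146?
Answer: -11574/5 ≈ -2314.8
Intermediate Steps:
A(F) = 146
(12085 + 11063)/(v(-33) + A(212)) = (12085 + 11063)/(-156 + 146) = 23148/(-10) = 23148*(-⅒) = -11574/5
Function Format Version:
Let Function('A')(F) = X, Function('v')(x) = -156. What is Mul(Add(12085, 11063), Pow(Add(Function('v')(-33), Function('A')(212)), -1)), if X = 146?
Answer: Rational(-11574, 5) ≈ -2314.8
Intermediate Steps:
Function('A')(F) = 146
Mul(Add(12085, 11063), Pow(Add(Function('v')(-33), Function('A')(212)), -1)) = Mul(Add(12085, 11063), Pow(Add(-156, 146), -1)) = Mul(23148, Pow(-10, -1)) = Mul(23148, Rational(-1, 10)) = Rational(-11574, 5)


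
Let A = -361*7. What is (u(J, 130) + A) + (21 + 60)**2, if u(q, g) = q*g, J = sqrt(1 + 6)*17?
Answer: 4034 + 2210*sqrt(7) ≈ 9881.1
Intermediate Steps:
A = -2527
J = 17*sqrt(7) (J = sqrt(7)*17 = 17*sqrt(7) ≈ 44.978)
u(q, g) = g*q
(u(J, 130) + A) + (21 + 60)**2 = (130*(17*sqrt(7)) - 2527) + (21 + 60)**2 = (2210*sqrt(7) - 2527) + 81**2 = (-2527 + 2210*sqrt(7)) + 6561 = 4034 + 2210*sqrt(7)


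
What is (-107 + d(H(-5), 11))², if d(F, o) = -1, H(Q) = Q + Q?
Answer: 11664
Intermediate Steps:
H(Q) = 2*Q
(-107 + d(H(-5), 11))² = (-107 - 1)² = (-108)² = 11664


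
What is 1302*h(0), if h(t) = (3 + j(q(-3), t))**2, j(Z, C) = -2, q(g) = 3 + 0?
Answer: 1302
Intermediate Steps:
q(g) = 3
h(t) = 1 (h(t) = (3 - 2)**2 = 1**2 = 1)
1302*h(0) = 1302*1 = 1302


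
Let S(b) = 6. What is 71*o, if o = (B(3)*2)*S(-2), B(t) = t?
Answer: 2556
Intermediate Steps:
o = 36 (o = (3*2)*6 = 6*6 = 36)
71*o = 71*36 = 2556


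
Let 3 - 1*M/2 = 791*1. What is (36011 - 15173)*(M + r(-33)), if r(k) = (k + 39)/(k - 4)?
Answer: -1215230484/37 ≈ -3.2844e+7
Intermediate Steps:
r(k) = (39 + k)/(-4 + k)
M = -1576 (M = 6 - 1582 = -1576)
(36011 - 15173)*(M + r(-33)) = (36011 - 15173)*(-1576 + (39 - 33)/(-4 - 33)) = 20838*(-1576 + 6/(-37)) = 20838*(-1576 - 1/37*6) = 20838*(-1576 - 6/37) = 20838*(-58318/37) = -1215230484/37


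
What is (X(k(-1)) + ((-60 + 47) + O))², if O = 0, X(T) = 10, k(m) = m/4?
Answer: 9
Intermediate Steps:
k(m) = m/4 (k(m) = m*(¼) = m/4)
(X(k(-1)) + ((-60 + 47) + O))² = (10 + ((-60 + 47) + 0))² = (10 + (-13 + 0))² = (10 - 13)² = (-3)² = 9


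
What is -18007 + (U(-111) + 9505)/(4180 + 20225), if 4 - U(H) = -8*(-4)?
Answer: -146483786/8135 ≈ -18007.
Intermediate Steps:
U(H) = -28 (U(H) = 4 - (-8)*(-4) = 4 - 1*32 = 4 - 32 = -28)
-18007 + (U(-111) + 9505)/(4180 + 20225) = -18007 + (-28 + 9505)/(4180 + 20225) = -18007 + 9477/24405 = -18007 + 9477*(1/24405) = -18007 + 3159/8135 = -146483786/8135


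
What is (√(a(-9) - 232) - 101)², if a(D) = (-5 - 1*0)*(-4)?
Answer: 9989 - 404*I*√53 ≈ 9989.0 - 2941.2*I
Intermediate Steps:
a(D) = 20 (a(D) = (-5 + 0)*(-4) = -5*(-4) = 20)
(√(a(-9) - 232) - 101)² = (√(20 - 232) - 101)² = (√(-212) - 101)² = (2*I*√53 - 101)² = (-101 + 2*I*√53)²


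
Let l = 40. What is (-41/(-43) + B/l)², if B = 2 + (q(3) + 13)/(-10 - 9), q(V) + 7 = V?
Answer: 1050213649/1067982400 ≈ 0.98336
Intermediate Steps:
q(V) = -7 + V
B = 29/19 (B = 2 + ((-7 + 3) + 13)/(-10 - 9) = 2 + (-4 + 13)/(-19) = 2 + 9*(-1/19) = 2 - 9/19 = 29/19 ≈ 1.5263)
(-41/(-43) + B/l)² = (-41/(-43) + (29/19)/40)² = (-41*(-1/43) + (29/19)*(1/40))² = (41/43 + 29/760)² = (32407/32680)² = 1050213649/1067982400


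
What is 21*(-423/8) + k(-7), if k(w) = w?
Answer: -8939/8 ≈ -1117.4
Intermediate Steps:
21*(-423/8) + k(-7) = 21*(-423/8) - 7 = -8883/8 - 7 = -8939/8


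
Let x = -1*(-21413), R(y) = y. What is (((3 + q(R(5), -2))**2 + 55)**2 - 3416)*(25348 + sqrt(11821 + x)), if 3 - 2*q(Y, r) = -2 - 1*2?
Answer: 612566105/4 + 96665*sqrt(33234)/16 ≈ 1.5424e+8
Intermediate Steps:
q(Y, r) = 7/2 (q(Y, r) = 3/2 - (-2 - 1*2)/2 = 3/2 - (-2 - 2)/2 = 3/2 - 1/2*(-4) = 3/2 + 2 = 7/2)
x = 21413
(((3 + q(R(5), -2))**2 + 55)**2 - 3416)*(25348 + sqrt(11821 + x)) = (((3 + 7/2)**2 + 55)**2 - 3416)*(25348 + sqrt(11821 + 21413)) = (((13/2)**2 + 55)**2 - 3416)*(25348 + sqrt(33234)) = ((169/4 + 55)**2 - 3416)*(25348 + sqrt(33234)) = ((389/4)**2 - 3416)*(25348 + sqrt(33234)) = (151321/16 - 3416)*(25348 + sqrt(33234)) = 96665*(25348 + sqrt(33234))/16 = 612566105/4 + 96665*sqrt(33234)/16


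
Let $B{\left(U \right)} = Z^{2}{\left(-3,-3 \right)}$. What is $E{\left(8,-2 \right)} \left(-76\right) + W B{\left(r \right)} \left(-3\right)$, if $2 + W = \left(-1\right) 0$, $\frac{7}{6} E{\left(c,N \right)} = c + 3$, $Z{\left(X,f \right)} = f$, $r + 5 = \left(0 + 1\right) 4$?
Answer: $- \frac{4638}{7} \approx -662.57$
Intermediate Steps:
$r = -1$ ($r = -5 + \left(0 + 1\right) 4 = -5 + 1 \cdot 4 = -5 + 4 = -1$)
$E{\left(c,N \right)} = \frac{18}{7} + \frac{6 c}{7}$ ($E{\left(c,N \right)} = \frac{6 \left(c + 3\right)}{7} = \frac{6 \left(3 + c\right)}{7} = \frac{18}{7} + \frac{6 c}{7}$)
$W = -2$ ($W = -2 - 0 = -2 + 0 = -2$)
$B{\left(U \right)} = 9$ ($B{\left(U \right)} = \left(-3\right)^{2} = 9$)
$E{\left(8,-2 \right)} \left(-76\right) + W B{\left(r \right)} \left(-3\right) = \left(\frac{18}{7} + \frac{6}{7} \cdot 8\right) \left(-76\right) + \left(-2\right) 9 \left(-3\right) = \left(\frac{18}{7} + \frac{48}{7}\right) \left(-76\right) - -54 = \frac{66}{7} \left(-76\right) + 54 = - \frac{5016}{7} + 54 = - \frac{4638}{7}$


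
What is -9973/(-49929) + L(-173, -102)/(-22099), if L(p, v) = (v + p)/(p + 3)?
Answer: 40056829/200614722 ≈ 0.19967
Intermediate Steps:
L(p, v) = (p + v)/(3 + p)
-9973/(-49929) + L(-173, -102)/(-22099) = -9973/(-49929) + ((-173 - 102)/(3 - 173))/(-22099) = -9973*(-1/49929) + (-275/(-170))*(-1/22099) = 9973/49929 - 1/170*(-275)*(-1/22099) = 9973/49929 + (55/34)*(-1/22099) = 9973/49929 - 5/68306 = 40056829/200614722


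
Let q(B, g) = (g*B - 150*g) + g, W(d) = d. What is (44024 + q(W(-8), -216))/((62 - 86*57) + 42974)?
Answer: 38968/19067 ≈ 2.0437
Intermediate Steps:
q(B, g) = -149*g + B*g (q(B, g) = (B*g - 150*g) + g = (-150*g + B*g) + g = -149*g + B*g)
(44024 + q(W(-8), -216))/((62 - 86*57) + 42974) = (44024 - 216*(-149 - 8))/((62 - 86*57) + 42974) = (44024 - 216*(-157))/((62 - 4902) + 42974) = (44024 + 33912)/(-4840 + 42974) = 77936/38134 = 77936*(1/38134) = 38968/19067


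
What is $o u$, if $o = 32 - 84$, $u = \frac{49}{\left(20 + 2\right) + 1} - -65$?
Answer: $- \frac{80288}{23} \approx -3490.8$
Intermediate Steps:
$u = \frac{1544}{23}$ ($u = \frac{49}{22 + 1} + 65 = \frac{49}{23} + 65 = \frac{1544}{23} \approx 67.13$)
$o = -52$ ($o = 32 - 84 = -52$)
$o u = \left(-52\right) \frac{1544}{23} = - \frac{80288}{23}$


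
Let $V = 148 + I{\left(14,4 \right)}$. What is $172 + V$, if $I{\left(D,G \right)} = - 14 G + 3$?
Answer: $267$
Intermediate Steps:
$I{\left(D,G \right)} = 3 - 14 G$
$V = 95$ ($V = 148 + \left(3 - 56\right) = 148 - 53 = 95$)
$172 + V = 172 + 95 = 267$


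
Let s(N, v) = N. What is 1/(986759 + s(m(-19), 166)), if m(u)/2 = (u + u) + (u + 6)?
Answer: 1/986657 ≈ 1.0135e-6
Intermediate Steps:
m(u) = 12 + 6*u (m(u) = 2*((u + u) + (u + 6)) = 2*(2*u + (6 + u)) = 2*(6 + 3*u) = 12 + 6*u)
1/(986759 + s(m(-19), 166)) = 1/(986759 + (12 + 6*(-19))) = 1/(986759 + (12 - 114)) = 1/(986759 - 102) = 1/986657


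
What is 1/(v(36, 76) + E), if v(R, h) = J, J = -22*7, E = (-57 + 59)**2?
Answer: -1/150 ≈ -0.0066667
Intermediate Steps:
E = 4 (E = 2**2 = 4)
J = -154
v(R, h) = -154
1/(v(36, 76) + E) = 1/(-154 + 4) = 1/(-150) = -1/150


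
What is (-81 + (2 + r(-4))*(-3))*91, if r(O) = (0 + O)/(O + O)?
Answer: -16107/2 ≈ -8053.5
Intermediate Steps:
r(O) = ½ (r(O) = O/((2*O)) = O*(1/(2*O)) = ½)
(-81 + (2 + r(-4))*(-3))*91 = (-81 + (2 + ½)*(-3))*91 = (-81 + (5/2)*(-3))*91 = (-81 - 15/2)*91 = -177/2*91 = -16107/2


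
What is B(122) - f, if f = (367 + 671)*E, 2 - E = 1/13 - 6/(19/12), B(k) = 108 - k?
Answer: -1468076/247 ≈ -5943.6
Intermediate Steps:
E = 1411/247 (E = 2 - (1/13 - 6/(19/12)) = 2 - (1*(1/13) - 6/(19*(1/12))) = 2 - (1/13 - 6/19/12) = 2 - (1/13 - 6*12/19) = 2 - (1/13 - 72/19) = 2 - 1*(-917/247) = 2 + 917/247 = 1411/247 ≈ 5.7125)
f = 1464618/247 (f = (367 + 671)*(1411/247) = 1038*(1411/247) = 1464618/247 ≈ 5929.6)
B(122) - f = (108 - 1*122) - 1*1464618/247 = (108 - 122) - 1464618/247 = -14 - 1464618/247 = -1468076/247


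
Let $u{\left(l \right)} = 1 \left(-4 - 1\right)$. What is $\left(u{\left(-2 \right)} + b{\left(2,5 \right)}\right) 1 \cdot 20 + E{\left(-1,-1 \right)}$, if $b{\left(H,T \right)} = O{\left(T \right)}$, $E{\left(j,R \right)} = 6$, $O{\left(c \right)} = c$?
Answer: $6$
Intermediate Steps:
$b{\left(H,T \right)} = T$
$u{\left(l \right)} = -5$ ($u{\left(l \right)} = 1 \left(-5\right) = -5$)
$\left(u{\left(-2 \right)} + b{\left(2,5 \right)}\right) 1 \cdot 20 + E{\left(-1,-1 \right)} = \left(-5 + 5\right) 1 \cdot 20 + 6 = 0 \cdot 1 \cdot 20 + 6 = 0 \cdot 20 + 6 = 0 + 6 = 6$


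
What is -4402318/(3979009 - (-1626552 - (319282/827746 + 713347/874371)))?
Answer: -1593104449561510794/2028532715175662105 ≈ -0.78535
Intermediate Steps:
-4402318/(3979009 - (-1626552 - (319282/827746 + 713347/874371))) = -4402318/(3979009 - (-1626552 - (319282*(1/827746) + 713347*(1/874371)))) = -4402318/(3979009 - (-1626552 - (159641/413873 + 713347/874371))) = -4402318/(3979009 - (-1626552 - 1*434820523742/361878548883)) = -4402318/(3979009 - (-1626552 - 434820523742/361878548883)) = -4402318/(3979009 - 1*(-588614712263265158/361878548883)) = -4402318/(3979009 + 588614712263265158/361878548883) = -4402318/2028532715175662105/361878548883 = -4402318*361878548883/2028532715175662105 = -1593104449561510794/2028532715175662105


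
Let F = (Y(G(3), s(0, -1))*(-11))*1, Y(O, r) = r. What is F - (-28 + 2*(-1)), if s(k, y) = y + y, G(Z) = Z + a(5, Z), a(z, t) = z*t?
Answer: 52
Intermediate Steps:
a(z, t) = t*z
G(Z) = 6*Z (G(Z) = Z + Z*5 = Z + 5*Z = 6*Z)
s(k, y) = 2*y
F = 22 (F = ((2*(-1))*(-11))*1 = -2*(-11)*1 = 22*1 = 22)
F - (-28 + 2*(-1)) = 22 - (-28 + 2*(-1)) = 22 - (-28 - 2) = 22 - 1*(-30) = 22 + 30 = 52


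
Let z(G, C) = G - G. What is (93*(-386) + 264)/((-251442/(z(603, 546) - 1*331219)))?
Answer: -1967109641/41907 ≈ -46940.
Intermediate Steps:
z(G, C) = 0
(93*(-386) + 264)/((-251442/(z(603, 546) - 1*331219))) = (93*(-386) + 264)/((-251442/(0 - 1*331219))) = (-35898 + 264)/((-251442/(0 - 331219))) = -35634/((-251442/(-331219))) = -35634/((-251442*(-1/331219))) = -35634/251442/331219 = -35634*331219/251442 = -1967109641/41907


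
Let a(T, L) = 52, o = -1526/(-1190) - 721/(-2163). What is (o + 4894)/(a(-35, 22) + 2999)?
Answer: 1248382/778005 ≈ 1.6046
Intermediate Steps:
o = 412/255 (o = -1526*(-1/1190) - 721*(-1/2163) = 109/85 + ⅓ = 412/255 ≈ 1.6157)
(o + 4894)/(a(-35, 22) + 2999) = (412/255 + 4894)/(52 + 2999) = (1248382/255)/3051 = (1248382/255)*(1/3051) = 1248382/778005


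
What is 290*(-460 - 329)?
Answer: -228810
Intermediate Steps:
290*(-460 - 329) = 290*(-789) = -228810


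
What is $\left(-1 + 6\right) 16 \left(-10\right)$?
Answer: $-800$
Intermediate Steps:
$\left(-1 + 6\right) 16 \left(-10\right) = 5 \cdot 16 \left(-10\right) = 80 \left(-10\right) = -800$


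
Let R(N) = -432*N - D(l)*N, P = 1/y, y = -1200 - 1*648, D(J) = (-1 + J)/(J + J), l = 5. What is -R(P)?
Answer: -1081/4620 ≈ -0.23398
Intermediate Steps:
D(J) = (-1 + J)/(2*J) (D(J) = (-1 + J)/((2*J)) = (-1 + J)*(1/(2*J)) = (-1 + J)/(2*J))
y = -1848 (y = -1200 - 648 = -1848)
P = -1/1848 (P = 1/(-1848) = -1/1848 ≈ -0.00054113)
R(N) = -2162*N/5 (R(N) = -432*N - (½)*(-1 + 5)/5*N = -432*N - (½)*(⅕)*4*N = -432*N - 2*N/5 = -2162*N/5)
-R(P) = -(-2162)*(-1)/(5*1848) = -1*1081/4620 = -1081/4620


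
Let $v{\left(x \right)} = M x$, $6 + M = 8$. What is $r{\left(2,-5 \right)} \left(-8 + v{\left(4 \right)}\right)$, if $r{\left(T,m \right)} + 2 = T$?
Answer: $0$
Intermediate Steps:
$M = 2$ ($M = -6 + 8 = 2$)
$r{\left(T,m \right)} = -2 + T$
$v{\left(x \right)} = 2 x$
$r{\left(2,-5 \right)} \left(-8 + v{\left(4 \right)}\right) = \left(-2 + 2\right) \left(-8 + 2 \cdot 4\right) = 0 \left(-8 + 8\right) = 0 \cdot 0 = 0$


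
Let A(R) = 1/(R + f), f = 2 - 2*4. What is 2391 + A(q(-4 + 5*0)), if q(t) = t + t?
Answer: 33473/14 ≈ 2390.9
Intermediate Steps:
q(t) = 2*t
f = -6 (f = 2 - 8 = -6)
A(R) = 1/(-6 + R) (A(R) = 1/(R - 6) = 1/(-6 + R))
2391 + A(q(-4 + 5*0)) = 2391 + 1/(-6 + 2*(-4 + 5*0)) = 2391 + 1/(-6 + 2*(-4 + 0)) = 2391 + 1/(-6 + 2*(-4)) = 2391 + 1/(-6 - 8) = 2391 + 1/(-14) = 2391 - 1/14 = 33473/14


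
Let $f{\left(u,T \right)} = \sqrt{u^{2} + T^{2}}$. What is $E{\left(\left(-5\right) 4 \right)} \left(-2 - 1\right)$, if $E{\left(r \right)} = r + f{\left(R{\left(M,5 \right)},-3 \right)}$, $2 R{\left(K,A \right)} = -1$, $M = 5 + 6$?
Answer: $60 - \frac{3 \sqrt{37}}{2} \approx 50.876$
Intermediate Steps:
$M = 11$
$R{\left(K,A \right)} = - \frac{1}{2}$ ($R{\left(K,A \right)} = \frac{1}{2} \left(-1\right) = - \frac{1}{2}$)
$f{\left(u,T \right)} = \sqrt{T^{2} + u^{2}}$
$E{\left(r \right)} = r + \frac{\sqrt{37}}{2}$ ($E{\left(r \right)} = r + \sqrt{\left(-3\right)^{2} + \left(- \frac{1}{2}\right)^{2}} = r + \sqrt{9 + \frac{1}{4}} = r + \sqrt{\frac{37}{4}} = r + \frac{\sqrt{37}}{2}$)
$E{\left(\left(-5\right) 4 \right)} \left(-2 - 1\right) = \left(\left(-5\right) 4 + \frac{\sqrt{37}}{2}\right) \left(-2 - 1\right) = \left(-20 + \frac{\sqrt{37}}{2}\right) \left(-3\right) = 60 - \frac{3 \sqrt{37}}{2}$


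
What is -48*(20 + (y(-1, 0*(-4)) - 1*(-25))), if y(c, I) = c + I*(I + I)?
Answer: -2112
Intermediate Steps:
y(c, I) = c + 2*I² (y(c, I) = c + I*(2*I) = c + 2*I²)
-48*(20 + (y(-1, 0*(-4)) - 1*(-25))) = -48*(20 + ((-1 + 2*(0*(-4))²) - 1*(-25))) = -48*(20 + ((-1 + 2*0²) + 25)) = -48*(20 + ((-1 + 2*0) + 25)) = -48*(20 + ((-1 + 0) + 25)) = -48*(20 + (-1 + 25)) = -48*(20 + 24) = -48*44 = -2112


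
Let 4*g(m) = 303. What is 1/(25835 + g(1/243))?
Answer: 4/103643 ≈ 3.8594e-5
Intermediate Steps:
g(m) = 303/4 (g(m) = (1/4)*303 = 303/4)
1/(25835 + g(1/243)) = 1/(25835 + 303/4) = 1/(103643/4) = 4/103643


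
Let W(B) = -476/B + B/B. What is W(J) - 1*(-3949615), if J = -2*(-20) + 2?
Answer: 11848814/3 ≈ 3.9496e+6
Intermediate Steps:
J = 42 (J = 40 + 2 = 42)
W(B) = 1 - 476/B (W(B) = -476/B + 1 = 1 - 476/B)
W(J) - 1*(-3949615) = (-476 + 42)/42 - 1*(-3949615) = (1/42)*(-434) + 3949615 = -31/3 + 3949615 = 11848814/3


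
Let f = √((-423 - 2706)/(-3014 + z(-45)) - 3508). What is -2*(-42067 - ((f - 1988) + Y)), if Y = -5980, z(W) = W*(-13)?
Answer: 68198 + 2*I*√422239663/347 ≈ 68198.0 + 118.43*I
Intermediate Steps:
z(W) = -13*W
f = I*√422239663/347 (f = √((-423 - 2706)/(-3014 - 13*(-45)) - 3508) = √(-3129/(-3014 + 585) - 3508) = √(-3129/(-2429) - 3508) = √(-3129*(-1/2429) - 3508) = √(447/347 - 3508) = √(-1216829/347) = I*√422239663/347 ≈ 59.217*I)
-2*(-42067 - ((f - 1988) + Y)) = -2*(-42067 - ((I*√422239663/347 - 1988) - 5980)) = -2*(-42067 - ((-1988 + I*√422239663/347) - 5980)) = -2*(-42067 - (-7968 + I*√422239663/347)) = -2*(-42067 + (7968 - I*√422239663/347)) = -2*(-34099 - I*√422239663/347) = 68198 + 2*I*√422239663/347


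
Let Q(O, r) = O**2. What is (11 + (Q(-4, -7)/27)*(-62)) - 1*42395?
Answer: -1145360/27 ≈ -42421.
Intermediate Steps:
(11 + (Q(-4, -7)/27)*(-62)) - 1*42395 = (11 + ((-4)**2/27)*(-62)) - 1*42395 = (11 + (16*(1/27))*(-62)) - 42395 = (11 + (16/27)*(-62)) - 42395 = (11 - 992/27) - 42395 = -695/27 - 42395 = -1145360/27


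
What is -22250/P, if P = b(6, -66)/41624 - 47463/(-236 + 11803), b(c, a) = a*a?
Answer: 102946300/18501 ≈ 5564.4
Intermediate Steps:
b(c, a) = a**2
P = -92505/23134 (P = (-66)**2/41624 - 47463/(-236 + 11803) = 4356*(1/41624) - 47463/11567 = 9/86 - 47463*1/11567 = 9/86 - 47463/11567 = -92505/23134 ≈ -3.9987)
-22250/P = -22250/(-92505/23134) = -22250*(-23134/92505) = 102946300/18501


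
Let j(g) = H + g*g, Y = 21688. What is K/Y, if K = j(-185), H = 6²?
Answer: 34261/21688 ≈ 1.5797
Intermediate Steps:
H = 36
j(g) = 36 + g² (j(g) = 36 + g*g = 36 + g²)
K = 34261 (K = 36 + (-185)² = 36 + 34225 = 34261)
K/Y = 34261/21688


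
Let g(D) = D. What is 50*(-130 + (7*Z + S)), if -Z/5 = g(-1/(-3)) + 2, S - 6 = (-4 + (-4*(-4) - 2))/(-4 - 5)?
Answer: -93050/9 ≈ -10339.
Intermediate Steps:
S = 44/9 (S = 6 + (-4 + (-4*(-4) - 2))/(-4 - 5) = 6 + (-4 + (16 - 2))/(-9) = 6 + (-4 + 14)*(-1/9) = 6 + 10*(-1/9) = 6 - 10/9 = 44/9 ≈ 4.8889)
Z = -35/3 (Z = -5*(-1/(-3) + 2) = -5*(-1*(-1/3) + 2) = -5*(1/3 + 2) = -5*7/3 = -35/3 ≈ -11.667)
50*(-130 + (7*Z + S)) = 50*(-130 + (7*(-35/3) + 44/9)) = 50*(-130 + (-245/3 + 44/9)) = 50*(-130 - 691/9) = 50*(-1861/9) = -93050/9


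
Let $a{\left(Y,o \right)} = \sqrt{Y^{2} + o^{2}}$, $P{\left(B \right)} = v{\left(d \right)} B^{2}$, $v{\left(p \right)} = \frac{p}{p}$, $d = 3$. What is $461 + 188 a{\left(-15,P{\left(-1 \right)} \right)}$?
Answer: $461 + 188 \sqrt{226} \approx 3287.3$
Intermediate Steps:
$v{\left(p \right)} = 1$
$P{\left(B \right)} = B^{2}$ ($P{\left(B \right)} = 1 B^{2} = B^{2}$)
$461 + 188 a{\left(-15,P{\left(-1 \right)} \right)} = 461 + 188 \sqrt{\left(-15\right)^{2} + \left(\left(-1\right)^{2}\right)^{2}} = 461 + 188 \sqrt{225 + 1^{2}} = 461 + 188 \sqrt{225 + 1} = 461 + 188 \sqrt{226}$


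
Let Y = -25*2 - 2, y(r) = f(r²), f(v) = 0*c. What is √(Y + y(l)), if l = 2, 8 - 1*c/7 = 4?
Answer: 2*I*√13 ≈ 7.2111*I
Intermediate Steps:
c = 28 (c = 56 - 7*4 = 56 - 28 = 28)
f(v) = 0 (f(v) = 0*28 = 0)
y(r) = 0
Y = -52 (Y = -50 - 2 = -52)
√(Y + y(l)) = √(-52 + 0) = √(-52) = 2*I*√13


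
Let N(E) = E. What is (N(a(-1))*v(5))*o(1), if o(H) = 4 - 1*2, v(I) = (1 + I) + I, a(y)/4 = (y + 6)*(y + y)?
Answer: -880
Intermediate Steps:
a(y) = 8*y*(6 + y) (a(y) = 4*((y + 6)*(y + y)) = 4*((6 + y)*(2*y)) = 4*(2*y*(6 + y)) = 8*y*(6 + y))
v(I) = 1 + 2*I
o(H) = 2 (o(H) = 4 - 2 = 2)
(N(a(-1))*v(5))*o(1) = ((8*(-1)*(6 - 1))*(1 + 2*5))*2 = ((8*(-1)*5)*(1 + 10))*2 = -40*11*2 = -440*2 = -880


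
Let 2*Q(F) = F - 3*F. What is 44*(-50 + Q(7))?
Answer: -2508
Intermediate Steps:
Q(F) = -F (Q(F) = (F - 3*F)/2 = (-2*F)/2 = -F)
44*(-50 + Q(7)) = 44*(-50 - 1*7) = 44*(-50 - 7) = 44*(-57) = -2508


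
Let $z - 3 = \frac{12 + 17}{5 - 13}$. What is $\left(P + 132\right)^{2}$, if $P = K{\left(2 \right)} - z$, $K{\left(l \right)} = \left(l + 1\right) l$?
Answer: $\frac{1229881}{64} \approx 19217.0$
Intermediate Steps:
$K{\left(l \right)} = l \left(1 + l\right)$ ($K{\left(l \right)} = \left(1 + l\right) l = l \left(1 + l\right)$)
$z = - \frac{5}{8}$ ($z = 3 + \frac{12 + 17}{5 - 13} = 3 + \frac{29}{-8} = 3 + 29 \left(- \frac{1}{8}\right) = 3 - \frac{29}{8} = - \frac{5}{8} \approx -0.625$)
$P = \frac{53}{8}$ ($P = 2 \left(1 + 2\right) - - \frac{5}{8} = 2 \cdot 3 + \frac{5}{8} = 6 + \frac{5}{8} = \frac{53}{8} \approx 6.625$)
$\left(P + 132\right)^{2} = \left(\frac{53}{8} + 132\right)^{2} = \left(\frac{1109}{8}\right)^{2} = \frac{1229881}{64}$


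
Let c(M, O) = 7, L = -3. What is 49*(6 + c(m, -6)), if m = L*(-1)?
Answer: 637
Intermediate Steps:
m = 3 (m = -3*(-1) = 3)
49*(6 + c(m, -6)) = 49*(6 + 7) = 49*13 = 637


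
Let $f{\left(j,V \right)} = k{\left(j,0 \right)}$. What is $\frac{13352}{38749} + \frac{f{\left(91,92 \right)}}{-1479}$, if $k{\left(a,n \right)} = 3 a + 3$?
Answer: $\frac{3017628}{19103257} \approx 0.15796$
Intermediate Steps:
$k{\left(a,n \right)} = 3 + 3 a$
$f{\left(j,V \right)} = 3 + 3 j$
$\frac{13352}{38749} + \frac{f{\left(91,92 \right)}}{-1479} = \frac{13352}{38749} + \frac{3 + 3 \cdot 91}{-1479} = 13352 \cdot \frac{1}{38749} + \left(3 + 273\right) \left(- \frac{1}{1479}\right) = \frac{13352}{38749} + 276 \left(- \frac{1}{1479}\right) = \frac{13352}{38749} - \frac{92}{493} = \frac{3017628}{19103257}$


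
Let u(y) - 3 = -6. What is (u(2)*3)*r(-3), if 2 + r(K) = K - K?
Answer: 18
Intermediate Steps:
r(K) = -2 (r(K) = -2 + (K - K) = -2 + 0 = -2)
u(y) = -3 (u(y) = 3 - 6 = -3)
(u(2)*3)*r(-3) = -3*3*(-2) = -9*(-2) = 18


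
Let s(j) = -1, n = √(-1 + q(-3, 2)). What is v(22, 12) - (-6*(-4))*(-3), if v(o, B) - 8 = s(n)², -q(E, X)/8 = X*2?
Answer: 81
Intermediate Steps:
q(E, X) = -16*X (q(E, X) = -8*X*2 = -16*X)
n = I*√33 (n = √(-1 - 16*2) = √(-1 - 32) = √(-33) = I*√33 ≈ 5.7446*I)
v(o, B) = 9 (v(o, B) = 8 + (-1)² = 8 + 1 = 9)
v(22, 12) - (-6*(-4))*(-3) = 9 - (-6*(-4))*(-3) = 9 - 24*(-3) = 9 - 1*(-72) = 9 + 72 = 81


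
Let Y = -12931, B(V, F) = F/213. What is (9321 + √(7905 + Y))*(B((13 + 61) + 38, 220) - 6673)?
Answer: -4415447803/71 - 1421129*I*√5026/213 ≈ -6.2189e+7 - 4.73e+5*I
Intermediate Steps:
B(V, F) = F/213 (B(V, F) = F*(1/213) = F/213)
(9321 + √(7905 + Y))*(B((13 + 61) + 38, 220) - 6673) = (9321 + √(7905 - 12931))*((1/213)*220 - 6673) = (9321 + √(-5026))*(220/213 - 6673) = (9321 + I*√5026)*(-1421129/213) = -4415447803/71 - 1421129*I*√5026/213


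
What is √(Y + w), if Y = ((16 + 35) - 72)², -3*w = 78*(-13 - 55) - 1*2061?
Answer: 4*√181 ≈ 53.815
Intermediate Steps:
w = 2455 (w = -(78*(-13 - 55) - 1*2061)/3 = -(78*(-68) - 2061)/3 = -(-5304 - 2061)/3 = -⅓*(-7365) = 2455)
Y = 441 (Y = (51 - 72)² = (-21)² = 441)
√(Y + w) = √(441 + 2455) = √2896 = 4*√181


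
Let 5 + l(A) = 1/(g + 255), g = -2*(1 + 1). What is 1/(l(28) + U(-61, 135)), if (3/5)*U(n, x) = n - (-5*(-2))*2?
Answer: -251/35139 ≈ -0.0071431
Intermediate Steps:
g = -4 (g = -2*2 = -4)
U(n, x) = -100/3 + 5*n/3 (U(n, x) = 5*(n - (-5*(-2))*2)/3 = 5*(n - 10*2)/3 = 5*(n - 1*20)/3 = 5*(n - 20)/3 = 5*(-20 + n)/3 = -100/3 + 5*n/3)
l(A) = -1254/251 (l(A) = -5 + 1/(-4 + 255) = -5 + 1/251 = -1254/251)
1/(l(28) + U(-61, 135)) = 1/(-1254/251 + (-100/3 + (5/3)*(-61))) = 1/(-1254/251 + (-100/3 - 305/3)) = 1/(-1254/251 - 135) = 1/(-35139/251) = -251/35139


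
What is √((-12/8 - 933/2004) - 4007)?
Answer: I*√447224163/334 ≈ 63.316*I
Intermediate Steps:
√((-12/8 - 933/2004) - 4007) = √((-12*⅛ - 933*1/2004) - 4007) = √((-3/2 - 311/668) - 4007) = √(-1313/668 - 4007) = √(-2677989/668) = I*√447224163/334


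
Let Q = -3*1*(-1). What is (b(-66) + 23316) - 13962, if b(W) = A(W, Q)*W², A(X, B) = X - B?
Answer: -291210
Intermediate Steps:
Q = 3 (Q = -3*(-1) = 3)
b(W) = W²*(-3 + W) (b(W) = (W - 1*3)*W² = (W - 3)*W² = (-3 + W)*W² = W²*(-3 + W))
(b(-66) + 23316) - 13962 = ((-66)²*(-3 - 66) + 23316) - 13962 = (4356*(-69) + 23316) - 13962 = (-300564 + 23316) - 13962 = -277248 - 13962 = -291210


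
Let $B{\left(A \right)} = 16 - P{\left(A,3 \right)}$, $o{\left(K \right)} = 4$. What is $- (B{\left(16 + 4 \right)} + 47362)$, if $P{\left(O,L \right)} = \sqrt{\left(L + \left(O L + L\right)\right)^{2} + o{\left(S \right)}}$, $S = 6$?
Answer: $-47378 + 2 \sqrt{1090} \approx -47312.0$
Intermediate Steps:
$P{\left(O,L \right)} = \sqrt{4 + \left(2 L + L O\right)^{2}}$ ($P{\left(O,L \right)} = \sqrt{\left(L + \left(O L + L\right)\right)^{2} + 4} = \sqrt{\left(L + \left(L O + L\right)\right)^{2} + 4} = \sqrt{\left(L + \left(L + L O\right)\right)^{2} + 4} = \sqrt{\left(2 L + L O\right)^{2} + 4} = \sqrt{4 + \left(2 L + L O\right)^{2}}$)
$B{\left(A \right)} = 16 - \sqrt{4 + 9 \left(2 + A\right)^{2}}$ ($B{\left(A \right)} = 16 - \sqrt{4 + 3^{2} \left(2 + A\right)^{2}} = 16 - \sqrt{4 + 9 \left(2 + A\right)^{2}}$)
$- (B{\left(16 + 4 \right)} + 47362) = - (\left(16 - \sqrt{4 + 9 \left(2 + \left(16 + 4\right)\right)^{2}}\right) + 47362) = - (\left(16 - \sqrt{4 + 9 \left(2 + 20\right)^{2}}\right) + 47362) = - (\left(16 - \sqrt{4 + 9 \cdot 22^{2}}\right) + 47362) = - (\left(16 - \sqrt{4 + 9 \cdot 484}\right) + 47362) = - (\left(16 - \sqrt{4 + 4356}\right) + 47362) = - (\left(16 - \sqrt{4360}\right) + 47362) = - (\left(16 - 2 \sqrt{1090}\right) + 47362) = - (47378 - 2 \sqrt{1090}) = -47378 + 2 \sqrt{1090}$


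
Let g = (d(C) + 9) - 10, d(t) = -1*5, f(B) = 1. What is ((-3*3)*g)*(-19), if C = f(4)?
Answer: -1026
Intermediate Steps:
C = 1
d(t) = -5
g = -6 (g = (-5 + 9) - 10 = 4 - 10 = -6)
((-3*3)*g)*(-19) = (-3*3*(-6))*(-19) = -9*(-6)*(-19) = 54*(-19) = -1026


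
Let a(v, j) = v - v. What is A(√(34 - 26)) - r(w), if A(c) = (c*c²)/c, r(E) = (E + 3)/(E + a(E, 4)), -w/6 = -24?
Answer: 335/48 ≈ 6.9792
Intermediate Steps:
a(v, j) = 0
w = 144 (w = -6*(-24) = 144)
r(E) = (3 + E)/E (r(E) = (E + 3)/(E + 0) = (3 + E)/E)
A(c) = c² (A(c) = c³/c = c²)
A(√(34 - 26)) - r(w) = (√(34 - 26))² - (3 + 144)/144 = (√8)² - 147/144 = (2*√2)² - 1*49/48 = 8 - 49/48 = 335/48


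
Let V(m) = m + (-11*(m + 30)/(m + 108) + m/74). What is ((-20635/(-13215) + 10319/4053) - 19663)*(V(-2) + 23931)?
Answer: -1097840426896458058/2334042991 ≈ -4.7036e+8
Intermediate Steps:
V(m) = 75*m/74 - 11*(30 + m)/(108 + m) (V(m) = m + (-11*(30 + m)/(108 + m) + m*(1/74)) = m + (-11*(30 + m)/(108 + m) + m/74) = m + (m/74 - 11*(30 + m)/(108 + m)) = 75*m/74 - 11*(30 + m)/(108 + m))
((-20635/(-13215) + 10319/4053) - 19663)*(V(-2) + 23931) = ((-20635/(-13215) + 10319/4053) - 19663)*((-24420 + 75*(-2)² + 7286*(-2))/(74*(108 - 2)) + 23931) = ((-20635*(-1/13215) + 10319*(1/4053)) - 19663)*((1/74)*(-24420 + 75*4 - 14572)/106 + 23931) = ((4127/2643 + 10319/4053) - 19663)*((1/74)*(1/106)*(-24420 + 300 - 14572) + 23931) = (4888872/1190231 - 19663)*((1/74)*(1/106)*(-38692) + 23931) = -23398623281*(-9673/1961 + 23931)/1190231 = -23398623281/1190231*46919018/1961 = -1097840426896458058/2334042991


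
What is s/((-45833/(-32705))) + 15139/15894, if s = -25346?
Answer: -13174493275633/728469702 ≈ -18085.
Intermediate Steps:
s/((-45833/(-32705))) + 15139/15894 = -25346/((-45833/(-32705))) + 15139/15894 = -25346/((-45833*(-1/32705))) + 15139*(1/15894) = -25346/45833/32705 + 15139/15894 = -25346*32705/45833 + 15139/15894 = -828940930/45833 + 15139/15894 = -13174493275633/728469702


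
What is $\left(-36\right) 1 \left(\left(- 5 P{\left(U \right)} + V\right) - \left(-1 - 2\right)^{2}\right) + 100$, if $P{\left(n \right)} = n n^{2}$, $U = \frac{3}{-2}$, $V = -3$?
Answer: $- \frac{151}{2} \approx -75.5$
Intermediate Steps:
$U = - \frac{3}{2}$ ($U = 3 \left(- \frac{1}{2}\right) = - \frac{3}{2} \approx -1.5$)
$P{\left(n \right)} = n^{3}$
$\left(-36\right) 1 \left(\left(- 5 P{\left(U \right)} + V\right) - \left(-1 - 2\right)^{2}\right) + 100 = \left(-36\right) 1 \left(\left(- 5 \left(- \frac{3}{2}\right)^{3} - 3\right) - \left(-1 - 2\right)^{2}\right) + 100 = - 36 \left(\left(\left(-5\right) \left(- \frac{27}{8}\right) - 3\right) - \left(-3\right)^{2}\right) + 100 = - 36 \left(\left(\frac{135}{8} - 3\right) - 9\right) + 100 = - 36 \left(\frac{111}{8} - 9\right) + 100 = \left(-36\right) \frac{39}{8} + 100 = - \frac{351}{2} + 100 = - \frac{151}{2}$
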